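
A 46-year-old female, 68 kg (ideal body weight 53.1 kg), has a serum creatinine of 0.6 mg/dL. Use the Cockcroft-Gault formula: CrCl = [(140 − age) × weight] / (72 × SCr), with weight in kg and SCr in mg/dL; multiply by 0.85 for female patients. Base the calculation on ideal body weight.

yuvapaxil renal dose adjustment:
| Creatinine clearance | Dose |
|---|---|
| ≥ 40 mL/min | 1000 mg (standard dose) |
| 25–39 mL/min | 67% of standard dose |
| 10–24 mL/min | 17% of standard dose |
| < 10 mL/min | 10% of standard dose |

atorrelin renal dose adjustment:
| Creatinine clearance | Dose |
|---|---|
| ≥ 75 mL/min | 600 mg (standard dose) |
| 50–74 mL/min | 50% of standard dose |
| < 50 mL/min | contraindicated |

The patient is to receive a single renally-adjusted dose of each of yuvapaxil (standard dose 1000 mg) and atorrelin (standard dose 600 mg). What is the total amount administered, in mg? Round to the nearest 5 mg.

CrCl = (140 − 46) × 53.1 / (72 × 0.6) × 0.85 = 4991.4 / 43.20 × 0.85 ≈ 98.2 mL/min
CrCl ≈ 98 mL/min.
yuvapaxil: ≥ 40 mL/min → 100% of 1000 mg = 1000 mg.
atorrelin: ≥ 75 mL/min → 100% of 600 mg = 600 mg.
Total = 1000 + 600 = 1600 mg.

1600 mg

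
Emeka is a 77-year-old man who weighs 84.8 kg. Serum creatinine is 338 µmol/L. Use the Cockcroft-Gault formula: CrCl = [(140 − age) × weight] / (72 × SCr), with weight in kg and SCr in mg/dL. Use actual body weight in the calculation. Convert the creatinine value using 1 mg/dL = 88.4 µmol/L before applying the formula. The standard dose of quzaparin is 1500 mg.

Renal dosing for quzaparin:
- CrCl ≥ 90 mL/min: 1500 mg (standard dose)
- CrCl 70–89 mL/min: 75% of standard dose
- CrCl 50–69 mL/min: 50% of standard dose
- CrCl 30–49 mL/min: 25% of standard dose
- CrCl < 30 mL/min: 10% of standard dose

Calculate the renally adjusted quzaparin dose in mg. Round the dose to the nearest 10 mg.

SCr = 338 / 88.4 = 3.824 mg/dL
CrCl = (140 − 77) × 84.8 / (72 × 3.824) = 5342.4 / 275.33 ≈ 19.4 mL/min
CrCl ≈ 19 mL/min → bracket < 30 mL/min.
10% of 1500 mg = 150 mg

150 mg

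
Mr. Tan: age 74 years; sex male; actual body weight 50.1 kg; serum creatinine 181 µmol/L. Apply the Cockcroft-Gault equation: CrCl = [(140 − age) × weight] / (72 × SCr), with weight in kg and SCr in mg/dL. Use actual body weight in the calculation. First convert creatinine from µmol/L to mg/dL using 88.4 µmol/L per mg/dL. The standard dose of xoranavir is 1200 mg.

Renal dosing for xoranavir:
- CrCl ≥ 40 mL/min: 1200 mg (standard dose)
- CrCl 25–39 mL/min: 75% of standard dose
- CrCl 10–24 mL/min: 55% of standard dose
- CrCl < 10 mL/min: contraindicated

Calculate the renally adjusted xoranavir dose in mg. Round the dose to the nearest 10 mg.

660 mg

SCr = 181 / 88.4 = 2.048 mg/dL
CrCl = (140 − 74) × 50.1 / (72 × 2.048) = 3306.6 / 147.46 ≈ 22.4 mL/min
CrCl ≈ 22 mL/min → bracket 10–24 mL/min.
55% of 1200 mg = 660 mg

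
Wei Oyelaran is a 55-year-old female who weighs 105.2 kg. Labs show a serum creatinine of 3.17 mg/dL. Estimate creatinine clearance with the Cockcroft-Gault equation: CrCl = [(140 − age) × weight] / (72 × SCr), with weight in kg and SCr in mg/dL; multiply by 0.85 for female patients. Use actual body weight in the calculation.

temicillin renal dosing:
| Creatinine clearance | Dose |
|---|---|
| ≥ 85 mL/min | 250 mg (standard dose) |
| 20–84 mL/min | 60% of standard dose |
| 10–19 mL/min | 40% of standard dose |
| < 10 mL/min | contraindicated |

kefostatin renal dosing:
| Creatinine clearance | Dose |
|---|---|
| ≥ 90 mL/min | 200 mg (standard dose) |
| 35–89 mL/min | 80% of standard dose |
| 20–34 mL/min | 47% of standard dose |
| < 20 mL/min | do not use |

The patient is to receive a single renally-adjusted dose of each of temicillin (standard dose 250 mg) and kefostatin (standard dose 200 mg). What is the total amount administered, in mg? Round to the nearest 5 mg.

245 mg

CrCl = (140 − 55) × 105.2 / (72 × 3.17) × 0.85 = 8942.0 / 228.24 × 0.85 ≈ 33.3 mL/min
CrCl ≈ 33 mL/min.
temicillin: 20–84 mL/min → 60% of 250 mg = 150 mg.
kefostatin: 20–34 mL/min → 47% of 200 mg = 94 mg.
Total = 150 + 94 = 244 mg.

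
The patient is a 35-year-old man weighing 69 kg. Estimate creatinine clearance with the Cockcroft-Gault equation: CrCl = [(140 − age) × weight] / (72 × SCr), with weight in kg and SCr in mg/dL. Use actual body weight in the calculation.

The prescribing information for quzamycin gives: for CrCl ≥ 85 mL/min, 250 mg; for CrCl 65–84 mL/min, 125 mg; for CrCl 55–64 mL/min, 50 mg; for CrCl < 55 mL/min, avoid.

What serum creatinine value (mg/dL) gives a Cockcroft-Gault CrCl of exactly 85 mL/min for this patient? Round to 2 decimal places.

1.18 mg/dL

Standard dose requires CrCl ≥ 85 mL/min.
Set (140 − 35) × 69 / (72 × SCr) = 85
SCr = (140 − 35) × 69 / (72 × 85) = 1.184 mg/dL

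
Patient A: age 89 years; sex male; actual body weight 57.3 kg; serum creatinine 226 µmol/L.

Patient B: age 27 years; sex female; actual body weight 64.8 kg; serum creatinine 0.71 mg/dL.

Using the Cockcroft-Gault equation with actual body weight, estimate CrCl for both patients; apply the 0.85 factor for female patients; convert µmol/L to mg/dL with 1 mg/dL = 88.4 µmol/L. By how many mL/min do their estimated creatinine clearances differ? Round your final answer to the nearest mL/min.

106 mL/min

Patient A: SCr = 226 / 88.4 = 2.557 mg/dL
Patient A: CrCl = (140 − 89) × 57.3 / (72 × 2.557) = 2922.3 / 184.10 ≈ 15.9 mL/min
Patient B: CrCl = (140 − 27) × 64.8 / (72 × 0.71) × 0.85 = 7322.4 / 51.12 × 0.85 ≈ 121.8 mL/min
|15.9 − 121.8| = 105.9 mL/min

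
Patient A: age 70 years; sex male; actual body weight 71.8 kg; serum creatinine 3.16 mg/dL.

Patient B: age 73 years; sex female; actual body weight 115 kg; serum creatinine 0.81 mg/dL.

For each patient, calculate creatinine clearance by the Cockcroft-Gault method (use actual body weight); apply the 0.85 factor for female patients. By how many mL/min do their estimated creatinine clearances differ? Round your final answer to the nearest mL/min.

90 mL/min

Patient A: CrCl = (140 − 70) × 71.8 / (72 × 3.16) = 5026.0 / 227.52 ≈ 22.1 mL/min
Patient B: CrCl = (140 − 73) × 115 / (72 × 0.81) × 0.85 = 7705.0 / 58.32 × 0.85 ≈ 112.3 mL/min
|22.1 − 112.3| = 90.2 mL/min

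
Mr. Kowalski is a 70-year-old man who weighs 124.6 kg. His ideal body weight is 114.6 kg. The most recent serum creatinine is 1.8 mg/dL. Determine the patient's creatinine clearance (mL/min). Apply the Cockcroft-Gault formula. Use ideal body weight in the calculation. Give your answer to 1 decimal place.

61.9 mL/min

CrCl = (140 − 70) × 114.6 / (72 × 1.8) = 8022.0 / 129.60 ≈ 61.9 mL/min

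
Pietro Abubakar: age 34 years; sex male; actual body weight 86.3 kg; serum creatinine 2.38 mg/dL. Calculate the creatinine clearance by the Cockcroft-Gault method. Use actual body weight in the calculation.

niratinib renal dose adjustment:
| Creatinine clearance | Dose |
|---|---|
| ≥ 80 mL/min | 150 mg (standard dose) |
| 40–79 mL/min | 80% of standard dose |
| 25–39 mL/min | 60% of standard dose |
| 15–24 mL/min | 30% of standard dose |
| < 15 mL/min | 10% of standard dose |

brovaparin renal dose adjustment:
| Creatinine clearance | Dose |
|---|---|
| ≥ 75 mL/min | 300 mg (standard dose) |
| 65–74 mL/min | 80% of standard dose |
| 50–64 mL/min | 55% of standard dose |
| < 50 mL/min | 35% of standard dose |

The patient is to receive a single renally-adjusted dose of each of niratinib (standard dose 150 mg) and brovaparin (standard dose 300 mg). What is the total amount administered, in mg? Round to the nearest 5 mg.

285 mg

CrCl = (140 − 34) × 86.3 / (72 × 2.38) = 9147.8 / 171.36 ≈ 53.4 mL/min
CrCl ≈ 53 mL/min.
niratinib: 40–79 mL/min → 80% of 150 mg = 120 mg.
brovaparin: 50–64 mL/min → 55% of 300 mg = 165 mg.
Total = 120 + 165 = 285 mg.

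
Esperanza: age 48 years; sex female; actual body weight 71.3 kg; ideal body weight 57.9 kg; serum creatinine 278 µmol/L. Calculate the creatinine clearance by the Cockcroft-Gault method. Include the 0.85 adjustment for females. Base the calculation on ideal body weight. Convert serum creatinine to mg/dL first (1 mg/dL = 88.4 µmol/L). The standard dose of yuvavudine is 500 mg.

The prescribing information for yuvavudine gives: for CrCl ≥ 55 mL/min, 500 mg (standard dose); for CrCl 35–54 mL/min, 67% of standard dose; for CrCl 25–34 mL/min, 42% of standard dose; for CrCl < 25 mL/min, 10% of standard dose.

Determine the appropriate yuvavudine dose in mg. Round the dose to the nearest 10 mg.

50 mg

SCr = 278 / 88.4 = 3.145 mg/dL
CrCl = (140 − 48) × 57.9 / (72 × 3.145) × 0.85 = 5326.8 / 226.44 × 0.85 ≈ 20.0 mL/min
CrCl ≈ 20 mL/min → bracket < 25 mL/min.
10% of 500 mg = 50 mg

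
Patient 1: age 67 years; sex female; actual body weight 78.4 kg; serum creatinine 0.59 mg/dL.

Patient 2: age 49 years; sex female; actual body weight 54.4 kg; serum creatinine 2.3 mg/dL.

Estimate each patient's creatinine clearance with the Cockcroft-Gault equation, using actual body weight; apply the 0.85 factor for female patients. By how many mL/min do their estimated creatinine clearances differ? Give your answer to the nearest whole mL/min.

Patient 1: CrCl = (140 − 67) × 78.4 / (72 × 0.59) × 0.85 = 5723.2 / 42.48 × 0.85 ≈ 114.5 mL/min
Patient 2: CrCl = (140 − 49) × 54.4 / (72 × 2.3) × 0.85 = 4950.4 / 165.60 × 0.85 ≈ 25.4 mL/min
|114.5 − 25.4| = 89.1 mL/min

89 mL/min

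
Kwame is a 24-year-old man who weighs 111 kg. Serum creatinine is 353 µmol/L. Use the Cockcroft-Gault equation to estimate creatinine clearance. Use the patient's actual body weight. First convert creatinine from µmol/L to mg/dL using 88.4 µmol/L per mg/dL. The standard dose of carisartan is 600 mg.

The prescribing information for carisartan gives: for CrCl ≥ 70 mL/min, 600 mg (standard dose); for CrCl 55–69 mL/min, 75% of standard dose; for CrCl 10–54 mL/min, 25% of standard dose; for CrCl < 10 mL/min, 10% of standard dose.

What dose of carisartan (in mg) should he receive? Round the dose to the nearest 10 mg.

SCr = 353 / 88.4 = 3.993 mg/dL
CrCl = (140 − 24) × 111 / (72 × 3.993) = 12876.0 / 287.50 ≈ 44.8 mL/min
CrCl ≈ 45 mL/min → bracket 10–54 mL/min.
25% of 600 mg = 150 mg

150 mg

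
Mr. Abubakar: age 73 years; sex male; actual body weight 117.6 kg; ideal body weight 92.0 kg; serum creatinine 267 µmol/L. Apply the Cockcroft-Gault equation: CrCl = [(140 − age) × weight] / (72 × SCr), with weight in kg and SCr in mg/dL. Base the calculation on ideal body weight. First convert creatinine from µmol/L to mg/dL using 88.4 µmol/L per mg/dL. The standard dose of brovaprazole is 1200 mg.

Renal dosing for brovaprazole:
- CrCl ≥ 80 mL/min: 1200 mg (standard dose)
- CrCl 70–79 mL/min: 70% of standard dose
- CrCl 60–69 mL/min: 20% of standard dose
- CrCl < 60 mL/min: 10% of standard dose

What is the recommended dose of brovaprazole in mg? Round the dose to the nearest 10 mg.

120 mg

SCr = 267 / 88.4 = 3.02 mg/dL
CrCl = (140 − 73) × 92 / (72 × 3.02) = 6164.0 / 217.44 ≈ 28.3 mL/min
CrCl ≈ 28 mL/min → bracket < 60 mL/min.
10% of 1200 mg = 120 mg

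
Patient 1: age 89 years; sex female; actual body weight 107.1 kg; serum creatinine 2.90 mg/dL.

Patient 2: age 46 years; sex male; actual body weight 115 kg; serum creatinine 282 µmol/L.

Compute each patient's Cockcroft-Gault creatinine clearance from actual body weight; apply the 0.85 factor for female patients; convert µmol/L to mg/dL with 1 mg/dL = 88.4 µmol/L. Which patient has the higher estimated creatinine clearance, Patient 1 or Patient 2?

Patient 2

Patient 1: CrCl = (140 − 89) × 107.1 / (72 × 2.9) × 0.85 = 5462.1 / 208.80 × 0.85 ≈ 22.2 mL/min
Patient 2: SCr = 282 / 88.4 = 3.19 mg/dL
Patient 2: CrCl = (140 − 46) × 115 / (72 × 3.19) = 10810.0 / 229.68 ≈ 47.1 mL/min
22.2 vs 47.1 mL/min → Patient 2 is higher.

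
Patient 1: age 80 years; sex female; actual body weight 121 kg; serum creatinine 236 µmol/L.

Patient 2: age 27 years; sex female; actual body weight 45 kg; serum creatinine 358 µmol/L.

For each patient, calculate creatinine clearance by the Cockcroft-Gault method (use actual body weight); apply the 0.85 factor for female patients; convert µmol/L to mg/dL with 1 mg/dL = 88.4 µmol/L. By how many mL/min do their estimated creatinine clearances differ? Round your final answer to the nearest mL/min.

17 mL/min

Patient 1: SCr = 236 / 88.4 = 2.67 mg/dL
Patient 1: CrCl = (140 − 80) × 121 / (72 × 2.67) × 0.85 = 7260.0 / 192.24 × 0.85 ≈ 32.1 mL/min
Patient 2: SCr = 358 / 88.4 = 4.05 mg/dL
Patient 2: CrCl = (140 − 27) × 45 / (72 × 4.05) × 0.85 = 5085.0 / 291.60 × 0.85 ≈ 14.8 mL/min
|32.1 − 14.8| = 17.3 mL/min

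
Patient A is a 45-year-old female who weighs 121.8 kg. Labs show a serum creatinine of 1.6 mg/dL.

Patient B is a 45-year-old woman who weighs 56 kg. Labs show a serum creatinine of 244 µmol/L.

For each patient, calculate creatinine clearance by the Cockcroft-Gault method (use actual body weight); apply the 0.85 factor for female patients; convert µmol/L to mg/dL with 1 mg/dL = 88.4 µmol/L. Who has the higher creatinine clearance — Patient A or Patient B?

Patient A

Patient A: CrCl = (140 − 45) × 121.8 / (72 × 1.6) × 0.85 = 11571.0 / 115.20 × 0.85 ≈ 85.4 mL/min
Patient B: SCr = 244 / 88.4 = 2.76 mg/dL
Patient B: CrCl = (140 − 45) × 56 / (72 × 2.76) × 0.85 = 5320.0 / 198.72 × 0.85 ≈ 22.8 mL/min
85.4 vs 22.8 mL/min → Patient A is higher.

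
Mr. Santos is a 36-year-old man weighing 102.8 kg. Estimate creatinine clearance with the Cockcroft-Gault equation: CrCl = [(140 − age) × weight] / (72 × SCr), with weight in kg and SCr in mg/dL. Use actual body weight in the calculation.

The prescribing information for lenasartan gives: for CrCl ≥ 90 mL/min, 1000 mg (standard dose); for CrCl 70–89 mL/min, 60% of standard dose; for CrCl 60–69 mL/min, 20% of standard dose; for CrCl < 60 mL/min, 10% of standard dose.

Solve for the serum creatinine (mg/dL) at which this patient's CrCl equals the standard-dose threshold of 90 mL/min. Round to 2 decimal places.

Standard dose requires CrCl ≥ 90 mL/min.
Set (140 − 36) × 102.8 / (72 × SCr) = 90
SCr = (140 − 36) × 102.8 / (72 × 90) = 1.650 mg/dL

1.65 mg/dL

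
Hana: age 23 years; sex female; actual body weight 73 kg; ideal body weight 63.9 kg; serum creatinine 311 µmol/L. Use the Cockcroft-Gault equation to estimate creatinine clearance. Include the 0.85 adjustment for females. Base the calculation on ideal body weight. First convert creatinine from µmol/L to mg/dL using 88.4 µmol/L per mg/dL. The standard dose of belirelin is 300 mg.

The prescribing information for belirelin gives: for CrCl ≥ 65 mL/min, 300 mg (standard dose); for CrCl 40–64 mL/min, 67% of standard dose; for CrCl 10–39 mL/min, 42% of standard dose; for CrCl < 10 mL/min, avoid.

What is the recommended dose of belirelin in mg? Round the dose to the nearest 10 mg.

SCr = 311 / 88.4 = 3.518 mg/dL
CrCl = (140 − 23) × 63.9 / (72 × 3.518) × 0.85 = 7476.3 / 253.30 × 0.85 ≈ 25.1 mL/min
CrCl ≈ 25 mL/min → bracket 10–39 mL/min.
42% of 300 mg = 126 mg → 130 mg

130 mg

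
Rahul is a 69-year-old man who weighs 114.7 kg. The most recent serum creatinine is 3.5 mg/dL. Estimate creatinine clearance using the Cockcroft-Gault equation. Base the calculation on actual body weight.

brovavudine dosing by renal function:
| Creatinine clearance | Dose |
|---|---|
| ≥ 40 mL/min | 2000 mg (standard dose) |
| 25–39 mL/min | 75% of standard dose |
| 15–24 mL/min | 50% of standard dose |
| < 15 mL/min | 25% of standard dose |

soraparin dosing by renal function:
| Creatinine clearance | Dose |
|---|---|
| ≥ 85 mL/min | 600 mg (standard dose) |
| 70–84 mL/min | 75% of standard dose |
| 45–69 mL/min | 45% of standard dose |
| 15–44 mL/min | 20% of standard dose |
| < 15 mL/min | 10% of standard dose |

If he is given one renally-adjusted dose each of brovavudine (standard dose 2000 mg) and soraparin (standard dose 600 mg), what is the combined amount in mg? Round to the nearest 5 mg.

1620 mg

CrCl = (140 − 69) × 114.7 / (72 × 3.5) = 8143.7 / 252.00 ≈ 32.3 mL/min
CrCl ≈ 32 mL/min.
brovavudine: 25–39 mL/min → 75% of 2000 mg = 1500 mg.
soraparin: 15–44 mL/min → 20% of 600 mg = 120 mg.
Total = 1500 + 120 = 1620 mg.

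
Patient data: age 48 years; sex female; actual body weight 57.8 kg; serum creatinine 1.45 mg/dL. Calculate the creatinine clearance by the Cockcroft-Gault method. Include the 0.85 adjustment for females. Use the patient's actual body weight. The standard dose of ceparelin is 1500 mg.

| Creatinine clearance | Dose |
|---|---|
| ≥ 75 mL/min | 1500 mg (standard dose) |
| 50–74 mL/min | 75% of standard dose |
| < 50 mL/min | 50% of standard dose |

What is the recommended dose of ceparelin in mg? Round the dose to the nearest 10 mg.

CrCl = (140 − 48) × 57.8 / (72 × 1.45) × 0.85 = 5317.6 / 104.40 × 0.85 ≈ 43.3 mL/min
CrCl ≈ 43 mL/min → bracket < 50 mL/min.
50% of 1500 mg = 750 mg

750 mg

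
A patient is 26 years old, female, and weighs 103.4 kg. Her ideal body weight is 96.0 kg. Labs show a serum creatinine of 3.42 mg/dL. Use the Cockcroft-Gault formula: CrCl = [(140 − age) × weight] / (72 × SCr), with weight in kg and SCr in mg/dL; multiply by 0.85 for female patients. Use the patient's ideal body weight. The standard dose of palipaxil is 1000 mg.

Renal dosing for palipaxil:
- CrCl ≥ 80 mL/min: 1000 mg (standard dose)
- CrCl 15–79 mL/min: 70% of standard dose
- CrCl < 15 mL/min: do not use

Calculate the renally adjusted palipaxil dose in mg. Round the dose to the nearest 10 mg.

CrCl = (140 − 26) × 96 / (72 × 3.42) × 0.85 = 10944.0 / 246.24 × 0.85 ≈ 37.8 mL/min
CrCl ≈ 38 mL/min → bracket 15–79 mL/min.
70% of 1000 mg = 700 mg

700 mg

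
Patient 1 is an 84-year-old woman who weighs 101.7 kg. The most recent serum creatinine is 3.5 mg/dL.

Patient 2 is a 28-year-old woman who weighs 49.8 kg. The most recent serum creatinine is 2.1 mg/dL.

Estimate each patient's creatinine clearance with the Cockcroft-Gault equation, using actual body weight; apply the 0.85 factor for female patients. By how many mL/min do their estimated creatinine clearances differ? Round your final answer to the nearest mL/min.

12 mL/min

Patient 1: CrCl = (140 − 84) × 101.7 / (72 × 3.5) × 0.85 = 5695.2 / 252.00 × 0.85 ≈ 19.2 mL/min
Patient 2: CrCl = (140 − 28) × 49.8 / (72 × 2.1) × 0.85 = 5577.6 / 151.20 × 0.85 ≈ 31.4 mL/min
|19.2 − 31.4| = 12.2 mL/min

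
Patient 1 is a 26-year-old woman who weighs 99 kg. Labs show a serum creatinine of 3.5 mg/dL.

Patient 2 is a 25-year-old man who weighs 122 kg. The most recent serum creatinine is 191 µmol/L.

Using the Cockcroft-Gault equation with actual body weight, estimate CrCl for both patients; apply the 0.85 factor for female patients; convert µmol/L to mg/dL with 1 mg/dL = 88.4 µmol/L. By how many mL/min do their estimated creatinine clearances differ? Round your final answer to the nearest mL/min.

52 mL/min

Patient 1: CrCl = (140 − 26) × 99 / (72 × 3.5) × 0.85 = 11286.0 / 252.00 × 0.85 ≈ 38.1 mL/min
Patient 2: SCr = 191 / 88.4 = 2.161 mg/dL
Patient 2: CrCl = (140 − 25) × 122 / (72 × 2.161) = 14030.0 / 155.59 ≈ 90.2 mL/min
|38.1 − 90.2| = 52.1 mL/min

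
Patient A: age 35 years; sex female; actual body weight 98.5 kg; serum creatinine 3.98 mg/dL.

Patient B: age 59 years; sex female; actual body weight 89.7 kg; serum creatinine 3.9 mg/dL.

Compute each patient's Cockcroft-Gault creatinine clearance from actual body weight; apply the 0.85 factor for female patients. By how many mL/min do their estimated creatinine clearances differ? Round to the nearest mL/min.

Patient A: CrCl = (140 − 35) × 98.5 / (72 × 3.98) × 0.85 = 10342.5 / 286.56 × 0.85 ≈ 30.7 mL/min
Patient B: CrCl = (140 − 59) × 89.7 / (72 × 3.9) × 0.85 = 7265.7 / 280.80 × 0.85 ≈ 22.0 mL/min
|30.7 − 22.0| = 8.7 mL/min

9 mL/min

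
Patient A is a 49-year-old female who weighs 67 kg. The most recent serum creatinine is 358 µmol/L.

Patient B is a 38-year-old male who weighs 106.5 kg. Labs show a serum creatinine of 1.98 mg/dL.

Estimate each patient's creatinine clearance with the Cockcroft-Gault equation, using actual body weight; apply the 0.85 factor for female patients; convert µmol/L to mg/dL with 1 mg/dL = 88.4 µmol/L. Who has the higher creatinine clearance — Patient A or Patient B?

Patient B

Patient A: SCr = 358 / 88.4 = 4.05 mg/dL
Patient A: CrCl = (140 − 49) × 67 / (72 × 4.05) × 0.85 = 6097.0 / 291.60 × 0.85 ≈ 17.8 mL/min
Patient B: CrCl = (140 − 38) × 106.5 / (72 × 1.98) = 10863.0 / 142.56 ≈ 76.2 mL/min
17.8 vs 76.2 mL/min → Patient B is higher.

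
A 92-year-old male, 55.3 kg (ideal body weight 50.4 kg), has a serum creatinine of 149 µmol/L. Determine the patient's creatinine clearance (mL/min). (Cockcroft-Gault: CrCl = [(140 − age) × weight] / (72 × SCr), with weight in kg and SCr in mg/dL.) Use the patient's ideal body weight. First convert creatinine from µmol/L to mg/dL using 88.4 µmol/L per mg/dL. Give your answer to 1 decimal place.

19.9 mL/min

SCr = 149 / 88.4 = 1.686 mg/dL
CrCl = (140 − 92) × 50.4 / (72 × 1.686) = 2419.2 / 121.39 ≈ 19.9 mL/min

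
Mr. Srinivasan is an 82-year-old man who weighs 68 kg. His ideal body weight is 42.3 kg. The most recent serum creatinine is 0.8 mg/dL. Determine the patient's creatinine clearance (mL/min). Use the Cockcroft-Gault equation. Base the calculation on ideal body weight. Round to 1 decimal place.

CrCl = (140 − 82) × 42.3 / (72 × 0.8) = 2453.4 / 57.60 ≈ 42.6 mL/min

42.6 mL/min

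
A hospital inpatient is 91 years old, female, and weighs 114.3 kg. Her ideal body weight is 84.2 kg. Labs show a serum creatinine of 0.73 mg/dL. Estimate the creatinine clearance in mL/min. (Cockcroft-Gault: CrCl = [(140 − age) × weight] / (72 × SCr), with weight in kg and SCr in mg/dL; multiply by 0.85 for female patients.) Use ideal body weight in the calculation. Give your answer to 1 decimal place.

66.7 mL/min

CrCl = (140 − 91) × 84.2 / (72 × 0.73) × 0.85 = 4125.8 / 52.56 × 0.85 ≈ 66.7 mL/min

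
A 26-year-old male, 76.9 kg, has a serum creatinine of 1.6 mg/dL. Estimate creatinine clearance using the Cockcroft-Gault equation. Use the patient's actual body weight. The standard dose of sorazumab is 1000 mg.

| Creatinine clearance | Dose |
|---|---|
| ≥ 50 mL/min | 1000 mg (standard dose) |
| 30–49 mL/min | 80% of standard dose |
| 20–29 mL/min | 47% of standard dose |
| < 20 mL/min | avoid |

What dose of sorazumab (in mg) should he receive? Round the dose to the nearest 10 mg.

CrCl = (140 − 26) × 76.9 / (72 × 1.6) = 8766.6 / 115.20 ≈ 76.1 mL/min
CrCl ≈ 76 mL/min → bracket ≥ 50 mL/min.
100% of 1000 mg = 1000 mg

1000 mg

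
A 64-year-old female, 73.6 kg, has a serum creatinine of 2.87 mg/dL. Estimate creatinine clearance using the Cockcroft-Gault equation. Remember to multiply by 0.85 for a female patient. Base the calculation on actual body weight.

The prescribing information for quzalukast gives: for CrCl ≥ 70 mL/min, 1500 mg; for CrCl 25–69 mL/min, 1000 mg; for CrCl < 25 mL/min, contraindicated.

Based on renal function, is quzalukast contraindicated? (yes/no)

yes

CrCl = (140 − 64) × 73.6 / (72 × 2.87) × 0.85 = 5593.6 / 206.64 × 0.85 ≈ 23.0 mL/min
CrCl ≈ 23 mL/min, which is < 25 mL/min.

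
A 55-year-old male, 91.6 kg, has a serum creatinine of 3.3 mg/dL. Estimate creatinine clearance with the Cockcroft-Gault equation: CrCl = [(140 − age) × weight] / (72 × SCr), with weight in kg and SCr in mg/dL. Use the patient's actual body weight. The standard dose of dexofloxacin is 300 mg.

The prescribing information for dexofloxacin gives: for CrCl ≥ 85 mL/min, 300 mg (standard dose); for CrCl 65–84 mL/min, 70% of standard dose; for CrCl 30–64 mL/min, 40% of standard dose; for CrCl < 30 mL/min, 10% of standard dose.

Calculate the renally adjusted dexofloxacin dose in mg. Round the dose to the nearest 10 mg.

120 mg

CrCl = (140 − 55) × 91.6 / (72 × 3.3) = 7786.0 / 237.60 ≈ 32.8 mL/min
CrCl ≈ 33 mL/min → bracket 30–64 mL/min.
40% of 300 mg = 120 mg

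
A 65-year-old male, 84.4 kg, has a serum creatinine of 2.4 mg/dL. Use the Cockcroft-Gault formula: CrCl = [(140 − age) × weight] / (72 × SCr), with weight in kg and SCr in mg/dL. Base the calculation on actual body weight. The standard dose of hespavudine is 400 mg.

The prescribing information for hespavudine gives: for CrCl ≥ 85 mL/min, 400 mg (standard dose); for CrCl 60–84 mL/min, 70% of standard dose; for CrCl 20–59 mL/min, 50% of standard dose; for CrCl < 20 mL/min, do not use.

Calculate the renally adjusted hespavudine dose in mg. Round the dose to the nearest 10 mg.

200 mg

CrCl = (140 − 65) × 84.4 / (72 × 2.4) = 6330.0 / 172.80 ≈ 36.6 mL/min
CrCl ≈ 37 mL/min → bracket 20–59 mL/min.
50% of 400 mg = 200 mg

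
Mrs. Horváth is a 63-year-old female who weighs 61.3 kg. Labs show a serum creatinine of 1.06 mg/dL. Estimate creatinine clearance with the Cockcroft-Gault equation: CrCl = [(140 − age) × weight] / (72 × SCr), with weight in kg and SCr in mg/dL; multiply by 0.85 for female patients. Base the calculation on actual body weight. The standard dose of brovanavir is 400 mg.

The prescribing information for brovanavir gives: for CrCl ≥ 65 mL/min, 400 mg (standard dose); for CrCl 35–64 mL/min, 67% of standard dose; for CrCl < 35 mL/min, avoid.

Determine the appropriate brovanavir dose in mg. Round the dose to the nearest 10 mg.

CrCl = (140 − 63) × 61.3 / (72 × 1.06) × 0.85 = 4720.1 / 76.32 × 0.85 ≈ 52.6 mL/min
CrCl ≈ 53 mL/min → bracket 35–64 mL/min.
67% of 400 mg = 268 mg → 270 mg

270 mg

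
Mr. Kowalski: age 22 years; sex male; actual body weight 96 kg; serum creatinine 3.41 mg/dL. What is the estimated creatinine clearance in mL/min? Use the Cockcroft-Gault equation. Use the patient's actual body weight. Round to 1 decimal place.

46.1 mL/min

CrCl = (140 − 22) × 96 / (72 × 3.41) = 11328.0 / 245.52 ≈ 46.1 mL/min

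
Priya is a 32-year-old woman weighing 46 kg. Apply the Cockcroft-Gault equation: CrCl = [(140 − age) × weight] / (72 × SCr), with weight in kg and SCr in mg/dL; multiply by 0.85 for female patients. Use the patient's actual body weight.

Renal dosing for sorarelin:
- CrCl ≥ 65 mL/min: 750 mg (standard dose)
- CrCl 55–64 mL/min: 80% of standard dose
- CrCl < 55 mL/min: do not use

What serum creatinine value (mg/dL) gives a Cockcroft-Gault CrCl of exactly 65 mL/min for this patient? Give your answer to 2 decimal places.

Standard dose requires CrCl ≥ 65 mL/min.
Set (140 − 32) × 46 × 0.85 / (72 × SCr) = 65
SCr = (140 − 32) × 46 × 0.85 / (72 × 65) = 0.902 mg/dL

0.90 mg/dL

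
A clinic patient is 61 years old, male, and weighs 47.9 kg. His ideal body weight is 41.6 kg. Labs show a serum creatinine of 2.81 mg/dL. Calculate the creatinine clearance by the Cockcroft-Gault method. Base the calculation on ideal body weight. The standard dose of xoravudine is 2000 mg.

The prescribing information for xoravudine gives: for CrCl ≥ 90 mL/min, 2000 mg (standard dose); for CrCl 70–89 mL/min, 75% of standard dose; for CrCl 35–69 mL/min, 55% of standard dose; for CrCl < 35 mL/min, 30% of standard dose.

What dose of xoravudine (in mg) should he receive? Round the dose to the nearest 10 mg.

600 mg

CrCl = (140 − 61) × 41.6 / (72 × 2.81) = 3286.4 / 202.32 ≈ 16.2 mL/min
CrCl ≈ 16 mL/min → bracket < 35 mL/min.
30% of 2000 mg = 600 mg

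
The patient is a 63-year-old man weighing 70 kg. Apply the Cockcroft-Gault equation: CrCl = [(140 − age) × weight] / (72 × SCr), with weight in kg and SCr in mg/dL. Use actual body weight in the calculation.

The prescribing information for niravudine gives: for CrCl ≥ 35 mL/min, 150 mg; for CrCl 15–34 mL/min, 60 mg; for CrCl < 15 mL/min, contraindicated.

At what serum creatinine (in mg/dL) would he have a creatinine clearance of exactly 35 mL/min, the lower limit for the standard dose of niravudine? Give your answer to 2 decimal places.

2.14 mg/dL

Standard dose requires CrCl ≥ 35 mL/min.
Set (140 − 63) × 70 / (72 × SCr) = 35
SCr = (140 − 63) × 70 / (72 × 35) = 2.139 mg/dL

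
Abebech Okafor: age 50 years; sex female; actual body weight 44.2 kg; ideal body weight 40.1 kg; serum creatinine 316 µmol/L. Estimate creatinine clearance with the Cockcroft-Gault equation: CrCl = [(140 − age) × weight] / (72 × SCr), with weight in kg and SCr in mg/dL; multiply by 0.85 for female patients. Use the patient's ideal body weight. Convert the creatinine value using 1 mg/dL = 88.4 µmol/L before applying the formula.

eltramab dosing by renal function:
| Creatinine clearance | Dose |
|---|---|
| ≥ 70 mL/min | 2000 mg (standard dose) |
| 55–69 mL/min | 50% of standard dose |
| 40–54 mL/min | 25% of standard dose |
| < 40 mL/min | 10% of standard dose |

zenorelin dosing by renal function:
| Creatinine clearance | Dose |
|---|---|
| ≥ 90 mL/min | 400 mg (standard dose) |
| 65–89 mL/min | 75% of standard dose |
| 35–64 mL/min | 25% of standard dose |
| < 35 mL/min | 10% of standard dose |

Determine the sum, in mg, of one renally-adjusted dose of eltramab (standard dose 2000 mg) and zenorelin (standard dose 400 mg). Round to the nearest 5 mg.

SCr = 316 / 88.4 = 3.575 mg/dL
CrCl = (140 − 50) × 40.1 / (72 × 3.575) × 0.85 = 3609.0 / 257.40 × 0.85 ≈ 11.9 mL/min
CrCl ≈ 12 mL/min.
eltramab: < 40 mL/min → 10% of 2000 mg = 200 mg.
zenorelin: < 35 mL/min → 10% of 400 mg = 40 mg.
Total = 200 + 40 = 240 mg.

240 mg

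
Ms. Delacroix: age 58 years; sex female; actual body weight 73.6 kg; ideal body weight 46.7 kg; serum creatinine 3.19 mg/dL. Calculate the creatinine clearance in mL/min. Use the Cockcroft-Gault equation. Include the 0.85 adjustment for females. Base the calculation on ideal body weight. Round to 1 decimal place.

14.2 mL/min

CrCl = (140 − 58) × 46.7 / (72 × 3.19) × 0.85 = 3829.4 / 229.68 × 0.85 ≈ 14.2 mL/min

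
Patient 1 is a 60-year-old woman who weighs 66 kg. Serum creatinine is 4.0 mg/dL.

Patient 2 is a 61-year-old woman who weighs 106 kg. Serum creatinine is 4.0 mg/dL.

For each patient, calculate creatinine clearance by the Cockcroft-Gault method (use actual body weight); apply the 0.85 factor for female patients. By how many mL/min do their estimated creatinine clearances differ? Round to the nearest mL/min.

9 mL/min

Patient 1: CrCl = (140 − 60) × 66 / (72 × 4) × 0.85 = 5280.0 / 288.00 × 0.85 ≈ 15.6 mL/min
Patient 2: CrCl = (140 − 61) × 106 / (72 × 4) × 0.85 = 8374.0 / 288.00 × 0.85 ≈ 24.7 mL/min
|15.6 − 24.7| = 9.1 mL/min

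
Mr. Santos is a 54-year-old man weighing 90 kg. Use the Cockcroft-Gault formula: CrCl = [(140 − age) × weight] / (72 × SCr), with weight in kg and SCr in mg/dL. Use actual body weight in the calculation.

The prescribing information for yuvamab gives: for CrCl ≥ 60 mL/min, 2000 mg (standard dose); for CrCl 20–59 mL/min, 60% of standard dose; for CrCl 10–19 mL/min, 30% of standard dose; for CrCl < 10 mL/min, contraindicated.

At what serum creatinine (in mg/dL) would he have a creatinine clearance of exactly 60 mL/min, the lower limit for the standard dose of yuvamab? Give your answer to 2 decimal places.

Standard dose requires CrCl ≥ 60 mL/min.
Set (140 − 54) × 90 / (72 × SCr) = 60
SCr = (140 − 54) × 90 / (72 × 60) = 1.792 mg/dL

1.79 mg/dL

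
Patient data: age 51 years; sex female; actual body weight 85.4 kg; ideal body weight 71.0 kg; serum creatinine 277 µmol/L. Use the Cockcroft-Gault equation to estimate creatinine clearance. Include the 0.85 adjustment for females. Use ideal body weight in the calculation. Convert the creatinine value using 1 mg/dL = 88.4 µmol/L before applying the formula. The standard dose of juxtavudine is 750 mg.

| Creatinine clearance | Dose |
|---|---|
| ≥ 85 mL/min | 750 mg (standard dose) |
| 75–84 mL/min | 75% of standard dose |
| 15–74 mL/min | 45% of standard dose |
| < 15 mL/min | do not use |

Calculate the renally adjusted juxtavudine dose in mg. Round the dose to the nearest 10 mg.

340 mg

SCr = 277 / 88.4 = 3.133 mg/dL
CrCl = (140 − 51) × 71 / (72 × 3.133) × 0.85 = 6319.0 / 225.58 × 0.85 ≈ 23.8 mL/min
CrCl ≈ 24 mL/min → bracket 15–74 mL/min.
45% of 750 mg = 337.5 mg → 340 mg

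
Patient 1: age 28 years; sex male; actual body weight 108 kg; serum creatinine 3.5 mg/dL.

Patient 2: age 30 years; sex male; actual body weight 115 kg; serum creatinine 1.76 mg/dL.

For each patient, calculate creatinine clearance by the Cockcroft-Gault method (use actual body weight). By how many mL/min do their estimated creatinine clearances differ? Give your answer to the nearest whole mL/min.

Patient 1: CrCl = (140 − 28) × 108 / (72 × 3.5) = 12096.0 / 252.00 ≈ 48.0 mL/min
Patient 2: CrCl = (140 − 30) × 115 / (72 × 1.76) = 12650.0 / 126.72 ≈ 99.8 mL/min
|48.0 − 99.8| = 51.8 mL/min

52 mL/min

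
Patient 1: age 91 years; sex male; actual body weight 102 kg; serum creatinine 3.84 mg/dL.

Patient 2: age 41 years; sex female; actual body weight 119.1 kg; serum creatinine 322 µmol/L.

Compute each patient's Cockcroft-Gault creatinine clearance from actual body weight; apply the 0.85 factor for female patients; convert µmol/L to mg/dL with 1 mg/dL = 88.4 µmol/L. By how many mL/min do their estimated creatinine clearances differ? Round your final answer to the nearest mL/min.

Patient 1: CrCl = (140 − 91) × 102 / (72 × 3.84) = 4998.0 / 276.48 ≈ 18.1 mL/min
Patient 2: SCr = 322 / 88.4 = 3.643 mg/dL
Patient 2: CrCl = (140 − 41) × 119.1 / (72 × 3.643) × 0.85 = 11790.9 / 262.30 × 0.85 ≈ 38.2 mL/min
|18.1 − 38.2| = 20.1 mL/min

20 mL/min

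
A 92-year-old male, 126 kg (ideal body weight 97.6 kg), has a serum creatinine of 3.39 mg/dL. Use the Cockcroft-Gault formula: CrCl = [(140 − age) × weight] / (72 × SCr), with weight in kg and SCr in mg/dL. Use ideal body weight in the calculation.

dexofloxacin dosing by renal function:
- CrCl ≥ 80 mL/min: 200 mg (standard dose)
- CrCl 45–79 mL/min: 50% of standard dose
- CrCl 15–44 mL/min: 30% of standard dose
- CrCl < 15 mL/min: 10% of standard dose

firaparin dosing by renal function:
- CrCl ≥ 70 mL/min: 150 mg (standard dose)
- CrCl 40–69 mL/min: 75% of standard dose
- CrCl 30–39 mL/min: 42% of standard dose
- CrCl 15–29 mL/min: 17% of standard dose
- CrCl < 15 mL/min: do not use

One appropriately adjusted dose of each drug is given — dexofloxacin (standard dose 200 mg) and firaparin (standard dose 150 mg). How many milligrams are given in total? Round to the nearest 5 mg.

85 mg

CrCl = (140 − 92) × 97.6 / (72 × 3.39) = 4684.8 / 244.08 ≈ 19.2 mL/min
CrCl ≈ 19 mL/min.
dexofloxacin: 15–44 mL/min → 30% of 200 mg = 60 mg.
firaparin: 15–29 mL/min → 17% of 150 mg = 25.5 mg.
Total = 60 + 25.5 = 85.5 mg.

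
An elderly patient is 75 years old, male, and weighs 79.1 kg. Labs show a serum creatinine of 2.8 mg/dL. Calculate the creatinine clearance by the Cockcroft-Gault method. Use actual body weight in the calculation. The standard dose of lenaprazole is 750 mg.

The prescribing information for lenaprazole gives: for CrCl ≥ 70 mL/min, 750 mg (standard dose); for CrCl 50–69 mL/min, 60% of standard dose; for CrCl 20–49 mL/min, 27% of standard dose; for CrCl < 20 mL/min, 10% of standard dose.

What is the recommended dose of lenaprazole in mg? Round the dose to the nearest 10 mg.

CrCl = (140 − 75) × 79.1 / (72 × 2.8) = 5141.5 / 201.60 ≈ 25.5 mL/min
CrCl ≈ 26 mL/min → bracket 20–49 mL/min.
27% of 750 mg = 202.5 mg → 200 mg

200 mg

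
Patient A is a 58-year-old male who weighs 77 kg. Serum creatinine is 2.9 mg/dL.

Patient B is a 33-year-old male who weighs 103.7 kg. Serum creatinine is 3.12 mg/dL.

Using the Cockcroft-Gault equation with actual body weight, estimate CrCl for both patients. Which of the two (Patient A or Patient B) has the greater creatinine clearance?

Patient B

Patient A: CrCl = (140 − 58) × 77 / (72 × 2.9) = 6314.0 / 208.80 ≈ 30.2 mL/min
Patient B: CrCl = (140 − 33) × 103.7 / (72 × 3.12) = 11095.9 / 224.64 ≈ 49.4 mL/min
30.2 vs 49.4 mL/min → Patient B is higher.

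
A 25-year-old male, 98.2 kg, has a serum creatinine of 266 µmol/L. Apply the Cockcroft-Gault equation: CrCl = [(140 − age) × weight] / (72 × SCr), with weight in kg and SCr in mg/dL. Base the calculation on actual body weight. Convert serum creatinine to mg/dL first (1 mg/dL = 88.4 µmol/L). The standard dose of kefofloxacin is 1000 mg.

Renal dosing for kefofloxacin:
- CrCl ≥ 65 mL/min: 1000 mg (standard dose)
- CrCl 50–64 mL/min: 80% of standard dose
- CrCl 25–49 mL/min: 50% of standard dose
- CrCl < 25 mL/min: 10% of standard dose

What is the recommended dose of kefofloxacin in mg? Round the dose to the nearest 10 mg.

SCr = 266 / 88.4 = 3.009 mg/dL
CrCl = (140 − 25) × 98.2 / (72 × 3.009) = 11293.0 / 216.65 ≈ 52.1 mL/min
CrCl ≈ 52 mL/min → bracket 50–64 mL/min.
80% of 1000 mg = 800 mg

800 mg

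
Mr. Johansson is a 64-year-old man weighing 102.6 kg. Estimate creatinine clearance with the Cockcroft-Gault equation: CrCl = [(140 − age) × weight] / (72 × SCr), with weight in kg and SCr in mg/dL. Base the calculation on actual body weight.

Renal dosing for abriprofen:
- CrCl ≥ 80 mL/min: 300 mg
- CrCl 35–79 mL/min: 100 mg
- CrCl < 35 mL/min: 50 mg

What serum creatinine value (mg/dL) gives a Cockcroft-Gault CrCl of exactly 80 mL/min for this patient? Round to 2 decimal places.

Standard dose requires CrCl ≥ 80 mL/min.
Set (140 − 64) × 102.6 / (72 × SCr) = 80
SCr = (140 − 64) × 102.6 / (72 × 80) = 1.354 mg/dL

1.35 mg/dL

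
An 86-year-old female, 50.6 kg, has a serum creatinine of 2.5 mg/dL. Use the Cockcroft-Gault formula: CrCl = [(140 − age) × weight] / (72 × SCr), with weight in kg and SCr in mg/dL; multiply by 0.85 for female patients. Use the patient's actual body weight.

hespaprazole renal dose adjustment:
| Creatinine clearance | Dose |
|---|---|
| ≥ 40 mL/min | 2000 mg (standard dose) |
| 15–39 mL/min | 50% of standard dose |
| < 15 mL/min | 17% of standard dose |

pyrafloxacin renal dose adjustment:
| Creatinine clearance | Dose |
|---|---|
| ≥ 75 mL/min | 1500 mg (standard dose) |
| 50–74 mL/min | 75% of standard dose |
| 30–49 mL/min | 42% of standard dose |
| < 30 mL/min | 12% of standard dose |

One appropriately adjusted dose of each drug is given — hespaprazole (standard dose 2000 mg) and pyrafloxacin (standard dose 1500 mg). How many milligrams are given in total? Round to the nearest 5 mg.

CrCl = (140 − 86) × 50.6 / (72 × 2.5) × 0.85 = 2732.4 / 180.00 × 0.85 ≈ 12.9 mL/min
CrCl ≈ 13 mL/min.
hespaprazole: < 15 mL/min → 17% of 2000 mg = 340 mg.
pyrafloxacin: < 30 mL/min → 12% of 1500 mg = 180 mg.
Total = 340 + 180 = 520 mg.

520 mg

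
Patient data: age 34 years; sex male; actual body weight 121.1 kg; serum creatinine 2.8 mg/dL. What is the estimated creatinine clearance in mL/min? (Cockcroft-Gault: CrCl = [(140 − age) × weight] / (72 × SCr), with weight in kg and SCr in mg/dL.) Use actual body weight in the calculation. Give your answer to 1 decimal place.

CrCl = (140 − 34) × 121.1 / (72 × 2.8) = 12836.6 / 201.60 ≈ 63.7 mL/min

63.7 mL/min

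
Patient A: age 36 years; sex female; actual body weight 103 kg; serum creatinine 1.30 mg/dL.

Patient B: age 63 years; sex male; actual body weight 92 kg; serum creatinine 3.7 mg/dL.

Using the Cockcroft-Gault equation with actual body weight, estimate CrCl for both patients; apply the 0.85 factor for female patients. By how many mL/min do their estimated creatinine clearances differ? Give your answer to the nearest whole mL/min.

71 mL/min

Patient A: CrCl = (140 − 36) × 103 / (72 × 1.3) × 0.85 = 10712.0 / 93.60 × 0.85 ≈ 97.3 mL/min
Patient B: CrCl = (140 − 63) × 92 / (72 × 3.7) = 7084.0 / 266.40 ≈ 26.6 mL/min
|97.3 − 26.6| = 70.7 mL/min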